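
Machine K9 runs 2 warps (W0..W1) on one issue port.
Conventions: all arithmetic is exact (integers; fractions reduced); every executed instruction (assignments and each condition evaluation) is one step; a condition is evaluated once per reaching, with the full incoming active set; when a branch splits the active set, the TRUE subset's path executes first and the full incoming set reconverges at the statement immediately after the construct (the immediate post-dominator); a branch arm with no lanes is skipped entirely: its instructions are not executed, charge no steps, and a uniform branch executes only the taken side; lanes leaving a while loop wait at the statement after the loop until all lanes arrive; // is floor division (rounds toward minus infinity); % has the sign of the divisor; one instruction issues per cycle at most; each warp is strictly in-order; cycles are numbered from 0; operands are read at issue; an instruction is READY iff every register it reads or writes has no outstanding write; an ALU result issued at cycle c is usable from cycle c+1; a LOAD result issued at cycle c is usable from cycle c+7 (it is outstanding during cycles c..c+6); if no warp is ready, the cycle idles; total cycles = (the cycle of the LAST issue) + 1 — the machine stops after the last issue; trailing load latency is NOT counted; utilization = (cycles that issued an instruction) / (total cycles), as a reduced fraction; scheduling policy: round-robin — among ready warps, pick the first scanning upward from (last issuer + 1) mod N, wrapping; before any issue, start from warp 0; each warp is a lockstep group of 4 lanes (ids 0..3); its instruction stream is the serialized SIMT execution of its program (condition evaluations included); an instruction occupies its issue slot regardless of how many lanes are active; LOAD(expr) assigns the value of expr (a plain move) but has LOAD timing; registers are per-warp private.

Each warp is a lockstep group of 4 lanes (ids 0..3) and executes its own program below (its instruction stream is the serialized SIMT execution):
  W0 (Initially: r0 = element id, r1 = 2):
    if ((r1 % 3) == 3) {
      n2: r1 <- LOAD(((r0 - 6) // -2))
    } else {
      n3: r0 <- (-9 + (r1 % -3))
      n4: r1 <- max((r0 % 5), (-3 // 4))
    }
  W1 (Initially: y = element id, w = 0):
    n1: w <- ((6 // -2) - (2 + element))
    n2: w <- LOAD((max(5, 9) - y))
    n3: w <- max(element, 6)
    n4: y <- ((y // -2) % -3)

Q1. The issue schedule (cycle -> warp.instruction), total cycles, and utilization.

cycle 0: W0.I0
cycle 1: W1.I0
cycle 2: W0.I1
cycle 3: W1.I1
cycle 4: W0.I2
cycle 5: idle
cycle 6: idle
cycle 7: idle
cycle 8: idle
cycle 9: idle
cycle 10: W1.I2
cycle 11: W1.I3

Answer: 12 cycles, utilization 7/12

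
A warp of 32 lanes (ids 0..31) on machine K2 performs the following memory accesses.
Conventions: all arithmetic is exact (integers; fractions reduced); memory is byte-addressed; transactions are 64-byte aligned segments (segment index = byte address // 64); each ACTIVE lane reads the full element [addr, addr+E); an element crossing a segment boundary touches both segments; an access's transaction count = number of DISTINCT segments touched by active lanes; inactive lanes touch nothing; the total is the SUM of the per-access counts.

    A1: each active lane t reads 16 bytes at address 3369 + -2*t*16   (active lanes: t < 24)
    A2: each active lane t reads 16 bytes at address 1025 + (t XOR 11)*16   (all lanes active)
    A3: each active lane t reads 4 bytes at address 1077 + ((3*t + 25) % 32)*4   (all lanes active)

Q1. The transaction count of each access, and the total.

A1: 12 transactions
A2: 9 transactions
A3: 3 transactions

Answer: 12,9,3; total 24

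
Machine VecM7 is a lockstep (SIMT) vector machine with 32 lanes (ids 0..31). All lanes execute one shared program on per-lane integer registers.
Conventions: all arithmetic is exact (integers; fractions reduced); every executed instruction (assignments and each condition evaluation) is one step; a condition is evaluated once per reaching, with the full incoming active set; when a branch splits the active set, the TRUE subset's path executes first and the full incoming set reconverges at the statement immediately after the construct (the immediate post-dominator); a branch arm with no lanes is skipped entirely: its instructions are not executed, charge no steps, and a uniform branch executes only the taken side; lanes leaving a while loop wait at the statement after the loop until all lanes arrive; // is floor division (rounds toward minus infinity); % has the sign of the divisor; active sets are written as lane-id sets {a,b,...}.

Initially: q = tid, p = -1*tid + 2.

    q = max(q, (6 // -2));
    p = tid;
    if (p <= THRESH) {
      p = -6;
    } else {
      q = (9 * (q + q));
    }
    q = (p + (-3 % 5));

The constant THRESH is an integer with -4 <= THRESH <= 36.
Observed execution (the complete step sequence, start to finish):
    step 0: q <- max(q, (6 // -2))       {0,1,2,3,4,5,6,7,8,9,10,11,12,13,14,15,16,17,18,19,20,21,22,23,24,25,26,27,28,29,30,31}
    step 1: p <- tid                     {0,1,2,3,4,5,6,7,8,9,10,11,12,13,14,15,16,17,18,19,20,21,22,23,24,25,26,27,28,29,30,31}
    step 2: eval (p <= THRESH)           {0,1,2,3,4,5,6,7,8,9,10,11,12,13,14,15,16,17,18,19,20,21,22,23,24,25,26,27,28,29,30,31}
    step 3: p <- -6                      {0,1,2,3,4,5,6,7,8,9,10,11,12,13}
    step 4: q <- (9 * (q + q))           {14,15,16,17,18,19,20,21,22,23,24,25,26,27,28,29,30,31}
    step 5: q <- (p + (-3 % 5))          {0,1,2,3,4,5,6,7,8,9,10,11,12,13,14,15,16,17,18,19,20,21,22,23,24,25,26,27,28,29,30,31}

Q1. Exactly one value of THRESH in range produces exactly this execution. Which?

Answer: THRESH = 13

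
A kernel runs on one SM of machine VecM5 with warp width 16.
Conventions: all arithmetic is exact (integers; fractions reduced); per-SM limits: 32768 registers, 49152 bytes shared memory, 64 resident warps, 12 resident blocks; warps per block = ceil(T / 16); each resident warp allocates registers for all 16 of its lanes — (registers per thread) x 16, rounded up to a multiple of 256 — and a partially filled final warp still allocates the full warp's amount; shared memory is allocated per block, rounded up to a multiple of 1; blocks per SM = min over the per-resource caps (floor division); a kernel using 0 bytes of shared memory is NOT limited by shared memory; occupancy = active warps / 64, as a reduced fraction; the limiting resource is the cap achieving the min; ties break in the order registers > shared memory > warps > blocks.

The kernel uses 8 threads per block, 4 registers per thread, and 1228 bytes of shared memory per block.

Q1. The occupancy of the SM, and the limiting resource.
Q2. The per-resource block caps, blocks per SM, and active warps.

Answer: occupancy 3/16, limited by blocks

registers: 128 blocks
shared memory: 40 blocks
warps: 64 blocks
blocks: 12 blocks

Answer: 12 blocks, 12 active warps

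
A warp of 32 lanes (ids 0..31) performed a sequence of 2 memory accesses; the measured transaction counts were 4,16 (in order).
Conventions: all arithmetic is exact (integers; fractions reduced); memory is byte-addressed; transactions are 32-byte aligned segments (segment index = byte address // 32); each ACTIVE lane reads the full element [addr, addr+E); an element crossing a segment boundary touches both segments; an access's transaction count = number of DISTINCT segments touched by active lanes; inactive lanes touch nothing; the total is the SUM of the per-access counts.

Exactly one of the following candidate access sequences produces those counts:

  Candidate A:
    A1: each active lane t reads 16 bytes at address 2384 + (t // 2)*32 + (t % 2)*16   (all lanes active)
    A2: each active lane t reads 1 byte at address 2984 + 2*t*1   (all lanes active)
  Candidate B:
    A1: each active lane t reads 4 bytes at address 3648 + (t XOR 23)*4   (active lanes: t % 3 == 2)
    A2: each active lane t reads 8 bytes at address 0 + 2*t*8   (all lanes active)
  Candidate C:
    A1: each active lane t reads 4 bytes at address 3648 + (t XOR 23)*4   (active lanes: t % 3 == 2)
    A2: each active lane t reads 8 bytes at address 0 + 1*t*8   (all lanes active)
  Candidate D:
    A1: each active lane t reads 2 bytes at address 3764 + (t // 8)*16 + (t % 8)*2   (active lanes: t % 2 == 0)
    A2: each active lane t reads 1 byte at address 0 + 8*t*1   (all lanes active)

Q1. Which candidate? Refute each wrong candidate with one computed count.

A: A1 gives 17 transactions, not 4
C: A2 gives 8 transactions, not 16
D: A1 gives 3 transactions, not 4
B: all counts match (4,16)

Answer: B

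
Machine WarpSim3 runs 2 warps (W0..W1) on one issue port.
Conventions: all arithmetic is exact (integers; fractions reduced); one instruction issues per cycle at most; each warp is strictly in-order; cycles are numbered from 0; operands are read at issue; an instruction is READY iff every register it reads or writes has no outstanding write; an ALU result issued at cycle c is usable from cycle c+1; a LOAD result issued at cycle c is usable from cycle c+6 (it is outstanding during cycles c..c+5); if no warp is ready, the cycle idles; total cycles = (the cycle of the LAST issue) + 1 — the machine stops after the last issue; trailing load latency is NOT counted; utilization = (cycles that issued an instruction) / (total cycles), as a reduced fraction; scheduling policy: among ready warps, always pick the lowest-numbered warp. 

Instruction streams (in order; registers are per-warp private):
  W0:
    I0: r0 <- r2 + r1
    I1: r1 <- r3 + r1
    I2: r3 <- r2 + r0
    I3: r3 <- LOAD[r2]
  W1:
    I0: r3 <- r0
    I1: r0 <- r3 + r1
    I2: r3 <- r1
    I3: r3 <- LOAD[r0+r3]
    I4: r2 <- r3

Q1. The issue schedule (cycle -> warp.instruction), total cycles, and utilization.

cycle 0: W0.I0
cycle 1: W0.I1
cycle 2: W0.I2
cycle 3: W0.I3
cycle 4: W1.I0
cycle 5: W1.I1
cycle 6: W1.I2
cycle 7: W1.I3
cycle 8: idle
cycle 9: idle
cycle 10: idle
cycle 11: idle
cycle 12: idle
cycle 13: W1.I4

Answer: 14 cycles, utilization 9/14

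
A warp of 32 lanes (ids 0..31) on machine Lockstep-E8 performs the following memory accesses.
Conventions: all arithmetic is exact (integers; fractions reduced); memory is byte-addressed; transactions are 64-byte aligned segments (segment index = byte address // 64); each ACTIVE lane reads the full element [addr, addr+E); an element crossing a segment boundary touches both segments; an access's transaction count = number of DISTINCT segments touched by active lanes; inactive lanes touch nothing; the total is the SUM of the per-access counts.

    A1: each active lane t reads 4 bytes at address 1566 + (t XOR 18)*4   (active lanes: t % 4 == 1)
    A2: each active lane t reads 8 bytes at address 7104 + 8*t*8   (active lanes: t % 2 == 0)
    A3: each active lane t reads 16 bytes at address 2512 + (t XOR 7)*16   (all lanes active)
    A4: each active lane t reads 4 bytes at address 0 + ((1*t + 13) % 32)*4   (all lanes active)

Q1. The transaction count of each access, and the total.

A1: 3 transactions
A2: 16 transactions
A3: 9 transactions
A4: 2 transactions

Answer: 3,16,9,2; total 30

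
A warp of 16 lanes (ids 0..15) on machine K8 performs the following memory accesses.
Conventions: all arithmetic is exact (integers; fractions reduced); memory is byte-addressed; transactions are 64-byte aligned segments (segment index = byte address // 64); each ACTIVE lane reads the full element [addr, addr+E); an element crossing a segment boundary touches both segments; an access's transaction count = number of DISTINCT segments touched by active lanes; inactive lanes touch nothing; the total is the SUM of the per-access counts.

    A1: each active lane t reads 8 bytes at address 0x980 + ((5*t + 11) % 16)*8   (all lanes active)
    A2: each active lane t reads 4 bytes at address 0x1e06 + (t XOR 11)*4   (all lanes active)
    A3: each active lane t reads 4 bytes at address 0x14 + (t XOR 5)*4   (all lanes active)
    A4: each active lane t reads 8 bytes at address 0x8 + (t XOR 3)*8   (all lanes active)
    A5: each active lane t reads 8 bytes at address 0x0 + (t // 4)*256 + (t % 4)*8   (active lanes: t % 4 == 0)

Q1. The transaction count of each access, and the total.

A1: 2 transactions
A2: 2 transactions
A3: 2 transactions
A4: 3 transactions
A5: 4 transactions

Answer: 2,2,2,3,4; total 13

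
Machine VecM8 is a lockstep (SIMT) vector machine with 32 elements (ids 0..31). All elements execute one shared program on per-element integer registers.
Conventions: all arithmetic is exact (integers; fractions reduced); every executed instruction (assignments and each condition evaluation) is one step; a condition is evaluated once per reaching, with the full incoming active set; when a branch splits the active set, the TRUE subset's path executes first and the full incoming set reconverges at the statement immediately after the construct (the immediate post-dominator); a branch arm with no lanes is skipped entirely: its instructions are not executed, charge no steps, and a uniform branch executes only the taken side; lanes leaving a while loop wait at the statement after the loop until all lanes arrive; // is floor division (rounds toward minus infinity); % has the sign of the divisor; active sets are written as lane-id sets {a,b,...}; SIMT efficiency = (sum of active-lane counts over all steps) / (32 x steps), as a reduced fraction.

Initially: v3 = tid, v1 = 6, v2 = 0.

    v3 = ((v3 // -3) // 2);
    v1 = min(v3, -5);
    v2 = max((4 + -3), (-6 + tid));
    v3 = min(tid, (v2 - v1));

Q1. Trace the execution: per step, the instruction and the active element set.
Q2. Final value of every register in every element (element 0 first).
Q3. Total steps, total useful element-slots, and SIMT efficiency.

step 0: v3 <- ((v3 // -3) // 2)      {0,1,2,3,4,5,6,7,8,9,10,11,12,13,14,15,16,17,18,19,20,21,22,23,24,25,26,27,28,29,30,31}
step 1: v1 <- min(v3, -5)            {0,1,2,3,4,5,6,7,8,9,10,11,12,13,14,15,16,17,18,19,20,21,22,23,24,25,26,27,28,29,30,31}
step 2: v2 <- max((4 + -3), (-6 + tid)) {0,1,2,3,4,5,6,7,8,9,10,11,12,13,14,15,16,17,18,19,20,21,22,23,24,25,26,27,28,29,30,31}
step 3: v3 <- min(tid, (v2 - v1))    {0,1,2,3,4,5,6,7,8,9,10,11,12,13,14,15,16,17,18,19,20,21,22,23,24,25,26,27,28,29,30,31}

Answer: 4 steps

v3: 0,1,2,3,4,5,6,6,7,8,9,10,11,12,13,14,15,16,17,18,19,20,21,22,23,24,25,26,27,28,29,31
v1: -5,-5,-5,-5,-5,-5,-5,-5,-5,-5,-5,-5,-5,-5,-5,-5,-5,-5,-5,-5,-5,-5,-5,-5,-5,-5,-5,-5,-5,-5,-5,-6
v2: 1,1,1,1,1,1,1,1,2,3,4,5,6,7,8,9,10,11,12,13,14,15,16,17,18,19,20,21,22,23,24,25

steps = 4; useful = 128; efficiency = 128/128 = 1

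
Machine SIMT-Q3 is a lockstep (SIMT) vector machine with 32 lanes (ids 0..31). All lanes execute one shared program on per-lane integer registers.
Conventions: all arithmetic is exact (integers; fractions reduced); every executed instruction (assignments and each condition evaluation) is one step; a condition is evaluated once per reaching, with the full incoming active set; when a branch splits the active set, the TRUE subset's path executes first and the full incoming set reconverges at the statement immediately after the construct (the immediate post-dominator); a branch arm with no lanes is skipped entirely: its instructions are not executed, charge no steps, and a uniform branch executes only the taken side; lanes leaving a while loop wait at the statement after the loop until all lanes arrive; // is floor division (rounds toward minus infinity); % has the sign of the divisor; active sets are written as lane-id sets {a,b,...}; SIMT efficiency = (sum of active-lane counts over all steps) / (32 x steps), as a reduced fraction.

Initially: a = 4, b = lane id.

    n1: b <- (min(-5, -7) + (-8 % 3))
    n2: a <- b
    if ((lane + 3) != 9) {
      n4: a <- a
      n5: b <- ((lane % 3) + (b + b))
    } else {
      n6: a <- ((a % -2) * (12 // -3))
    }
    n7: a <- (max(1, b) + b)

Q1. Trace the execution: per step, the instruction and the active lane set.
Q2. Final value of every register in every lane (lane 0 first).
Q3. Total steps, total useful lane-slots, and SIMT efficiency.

step 0: b <- (min(-5, -7) + (-8 % 3)) {0,1,2,3,4,5,6,7,8,9,10,11,12,13,14,15,16,17,18,19,20,21,22,23,24,25,26,27,28,29,30,31}
step 1: a <- b                       {0,1,2,3,4,5,6,7,8,9,10,11,12,13,14,15,16,17,18,19,20,21,22,23,24,25,26,27,28,29,30,31}
step 2: eval ((lane + 3) != 9)       {0,1,2,3,4,5,6,7,8,9,10,11,12,13,14,15,16,17,18,19,20,21,22,23,24,25,26,27,28,29,30,31}
step 3: a <- a                       {0,1,2,3,4,5,7,8,9,10,11,12,13,14,15,16,17,18,19,20,21,22,23,24,25,26,27,28,29,30,31}
step 4: b <- ((lane % 3) + (b + b))  {0,1,2,3,4,5,7,8,9,10,11,12,13,14,15,16,17,18,19,20,21,22,23,24,25,26,27,28,29,30,31}
step 5: a <- ((a % -2) * (12 // -3)) {6}
step 6: a <- (max(1, b) + b)         {0,1,2,3,4,5,6,7,8,9,10,11,12,13,14,15,16,17,18,19,20,21,22,23,24,25,26,27,28,29,30,31}

Answer: 7 steps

a: -11,-10,-9,-11,-10,-9,-5,-10,-9,-11,-10,-9,-11,-10,-9,-11,-10,-9,-11,-10,-9,-11,-10,-9,-11,-10,-9,-11,-10,-9,-11,-10
b: -12,-11,-10,-12,-11,-10,-6,-11,-10,-12,-11,-10,-12,-11,-10,-12,-11,-10,-12,-11,-10,-12,-11,-10,-12,-11,-10,-12,-11,-10,-12,-11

steps = 7; useful = 191; efficiency = 191/224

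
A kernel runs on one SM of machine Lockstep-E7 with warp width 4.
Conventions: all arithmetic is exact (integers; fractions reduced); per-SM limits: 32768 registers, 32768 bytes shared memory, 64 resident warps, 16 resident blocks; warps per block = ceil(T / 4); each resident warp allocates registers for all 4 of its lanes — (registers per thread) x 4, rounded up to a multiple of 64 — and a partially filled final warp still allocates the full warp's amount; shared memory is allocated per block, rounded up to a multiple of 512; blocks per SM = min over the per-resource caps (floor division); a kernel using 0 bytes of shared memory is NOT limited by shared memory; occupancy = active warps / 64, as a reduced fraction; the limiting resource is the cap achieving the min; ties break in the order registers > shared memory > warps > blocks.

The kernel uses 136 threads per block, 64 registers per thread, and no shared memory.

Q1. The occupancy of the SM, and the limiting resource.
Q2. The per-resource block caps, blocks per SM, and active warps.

Answer: occupancy 17/32, limited by warps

registers: 3 blocks
shared memory: no limit (kernel uses none)
warps: 1 block
blocks: 16 blocks

Answer: 1 block, 34 active warps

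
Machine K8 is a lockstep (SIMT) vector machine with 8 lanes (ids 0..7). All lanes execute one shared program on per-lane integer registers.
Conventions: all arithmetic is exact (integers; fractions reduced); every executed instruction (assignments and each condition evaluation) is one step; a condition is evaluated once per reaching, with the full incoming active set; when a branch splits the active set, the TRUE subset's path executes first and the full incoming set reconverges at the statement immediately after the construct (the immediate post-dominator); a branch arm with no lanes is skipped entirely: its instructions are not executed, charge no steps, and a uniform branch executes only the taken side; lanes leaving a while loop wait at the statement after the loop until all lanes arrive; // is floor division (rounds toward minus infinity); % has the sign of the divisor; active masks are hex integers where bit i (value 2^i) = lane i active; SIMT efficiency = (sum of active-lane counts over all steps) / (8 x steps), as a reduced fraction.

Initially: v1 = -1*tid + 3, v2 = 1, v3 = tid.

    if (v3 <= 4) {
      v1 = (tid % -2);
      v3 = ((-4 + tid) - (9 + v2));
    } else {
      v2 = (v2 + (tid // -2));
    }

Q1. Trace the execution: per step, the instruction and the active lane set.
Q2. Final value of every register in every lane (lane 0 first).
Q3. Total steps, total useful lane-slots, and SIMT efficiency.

step 0: eval (v3 <= 4)               0xff
step 1: v1 <- (tid % -2)             0x1f
step 2: v3 <- ((-4 + tid) - (9 + v2)) 0x1f
step 3: v2 <- (v2 + (tid // -2))     0xe0

Answer: 4 steps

v1: 0,-1,0,-1,0,-2,-3,-4
v2: 1,1,1,1,1,-2,-2,-3
v3: -14,-13,-12,-11,-10,5,6,7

steps = 4; useful = 21; efficiency = 21/32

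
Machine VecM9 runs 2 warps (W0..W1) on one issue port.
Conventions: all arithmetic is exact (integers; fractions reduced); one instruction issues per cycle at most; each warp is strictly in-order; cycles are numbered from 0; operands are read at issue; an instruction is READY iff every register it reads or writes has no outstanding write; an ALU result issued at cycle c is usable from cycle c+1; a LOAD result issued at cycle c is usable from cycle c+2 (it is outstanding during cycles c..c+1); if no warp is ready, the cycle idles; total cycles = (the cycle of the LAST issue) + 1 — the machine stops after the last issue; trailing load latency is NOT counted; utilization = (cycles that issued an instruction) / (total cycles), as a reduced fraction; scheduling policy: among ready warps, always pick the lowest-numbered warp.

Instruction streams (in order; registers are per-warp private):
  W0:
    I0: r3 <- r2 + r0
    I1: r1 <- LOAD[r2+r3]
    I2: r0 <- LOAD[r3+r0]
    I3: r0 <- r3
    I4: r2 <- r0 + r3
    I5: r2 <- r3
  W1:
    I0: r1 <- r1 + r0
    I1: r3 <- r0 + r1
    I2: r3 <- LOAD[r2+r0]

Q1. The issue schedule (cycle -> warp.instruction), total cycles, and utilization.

cycle 0: W0.I0
cycle 1: W0.I1
cycle 2: W0.I2
cycle 3: W1.I0
cycle 4: W0.I3
cycle 5: W0.I4
cycle 6: W0.I5
cycle 7: W1.I1
cycle 8: W1.I2

Answer: 9 cycles, utilization 1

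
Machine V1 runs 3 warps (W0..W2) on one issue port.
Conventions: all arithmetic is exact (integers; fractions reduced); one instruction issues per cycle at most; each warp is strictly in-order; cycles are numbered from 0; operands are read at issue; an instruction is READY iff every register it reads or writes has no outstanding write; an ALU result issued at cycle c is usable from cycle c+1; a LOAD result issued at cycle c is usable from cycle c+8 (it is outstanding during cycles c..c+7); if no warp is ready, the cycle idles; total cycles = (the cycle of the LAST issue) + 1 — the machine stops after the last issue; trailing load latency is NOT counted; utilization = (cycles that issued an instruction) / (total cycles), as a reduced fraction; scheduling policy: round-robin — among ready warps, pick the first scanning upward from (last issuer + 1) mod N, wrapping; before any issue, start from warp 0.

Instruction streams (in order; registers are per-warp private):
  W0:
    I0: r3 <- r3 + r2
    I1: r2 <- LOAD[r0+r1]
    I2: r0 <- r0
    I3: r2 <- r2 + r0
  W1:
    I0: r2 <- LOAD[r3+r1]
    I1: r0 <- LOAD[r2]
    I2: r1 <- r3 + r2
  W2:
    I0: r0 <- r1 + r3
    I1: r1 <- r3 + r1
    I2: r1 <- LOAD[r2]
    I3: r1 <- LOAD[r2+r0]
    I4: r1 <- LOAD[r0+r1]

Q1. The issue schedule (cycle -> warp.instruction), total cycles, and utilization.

cycle 0: W0.I0
cycle 1: W1.I0
cycle 2: W2.I0
cycle 3: W0.I1
cycle 4: W2.I1
cycle 5: W0.I2
cycle 6: W2.I2
cycle 7: idle
cycle 8: idle
cycle 9: W1.I1
cycle 10: W1.I2
cycle 11: W0.I3
cycle 12: idle
cycle 13: idle
cycle 14: W2.I3
cycle 15: idle
cycle 16: idle
cycle 17: idle
cycle 18: idle
cycle 19: idle
cycle 20: idle
cycle 21: idle
cycle 22: W2.I4

Answer: 23 cycles, utilization 12/23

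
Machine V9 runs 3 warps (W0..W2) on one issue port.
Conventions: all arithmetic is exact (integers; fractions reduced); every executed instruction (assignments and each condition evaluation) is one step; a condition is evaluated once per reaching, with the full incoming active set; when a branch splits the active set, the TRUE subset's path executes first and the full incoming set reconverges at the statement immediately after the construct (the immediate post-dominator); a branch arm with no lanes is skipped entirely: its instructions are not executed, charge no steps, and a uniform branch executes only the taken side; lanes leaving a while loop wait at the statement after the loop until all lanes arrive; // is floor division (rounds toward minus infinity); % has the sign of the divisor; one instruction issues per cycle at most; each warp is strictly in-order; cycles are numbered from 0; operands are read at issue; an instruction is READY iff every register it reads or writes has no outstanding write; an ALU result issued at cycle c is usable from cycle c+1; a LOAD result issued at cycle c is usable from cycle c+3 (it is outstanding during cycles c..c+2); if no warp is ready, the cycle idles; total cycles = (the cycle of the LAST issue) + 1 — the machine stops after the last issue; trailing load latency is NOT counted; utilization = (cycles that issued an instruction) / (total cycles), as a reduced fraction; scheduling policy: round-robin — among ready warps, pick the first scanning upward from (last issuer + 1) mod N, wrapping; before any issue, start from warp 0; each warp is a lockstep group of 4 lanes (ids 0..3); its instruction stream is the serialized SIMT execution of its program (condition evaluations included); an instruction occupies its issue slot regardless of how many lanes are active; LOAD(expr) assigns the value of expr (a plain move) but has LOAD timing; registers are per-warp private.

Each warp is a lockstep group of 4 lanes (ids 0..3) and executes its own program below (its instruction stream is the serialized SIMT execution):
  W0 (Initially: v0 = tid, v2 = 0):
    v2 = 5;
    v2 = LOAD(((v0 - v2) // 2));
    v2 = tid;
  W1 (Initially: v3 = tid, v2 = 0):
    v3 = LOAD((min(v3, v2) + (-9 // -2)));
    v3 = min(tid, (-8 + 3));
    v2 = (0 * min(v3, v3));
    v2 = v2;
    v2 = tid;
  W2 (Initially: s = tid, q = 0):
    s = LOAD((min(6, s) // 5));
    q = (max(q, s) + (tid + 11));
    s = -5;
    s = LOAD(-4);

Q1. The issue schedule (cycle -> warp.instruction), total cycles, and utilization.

cycle 0: W0.I0
cycle 1: W1.I0
cycle 2: W2.I0
cycle 3: W0.I1
cycle 4: W1.I1
cycle 5: W2.I1
cycle 6: W0.I2
cycle 7: W1.I2
cycle 8: W2.I2
cycle 9: W1.I3
cycle 10: W2.I3
cycle 11: W1.I4

Answer: 12 cycles, utilization 1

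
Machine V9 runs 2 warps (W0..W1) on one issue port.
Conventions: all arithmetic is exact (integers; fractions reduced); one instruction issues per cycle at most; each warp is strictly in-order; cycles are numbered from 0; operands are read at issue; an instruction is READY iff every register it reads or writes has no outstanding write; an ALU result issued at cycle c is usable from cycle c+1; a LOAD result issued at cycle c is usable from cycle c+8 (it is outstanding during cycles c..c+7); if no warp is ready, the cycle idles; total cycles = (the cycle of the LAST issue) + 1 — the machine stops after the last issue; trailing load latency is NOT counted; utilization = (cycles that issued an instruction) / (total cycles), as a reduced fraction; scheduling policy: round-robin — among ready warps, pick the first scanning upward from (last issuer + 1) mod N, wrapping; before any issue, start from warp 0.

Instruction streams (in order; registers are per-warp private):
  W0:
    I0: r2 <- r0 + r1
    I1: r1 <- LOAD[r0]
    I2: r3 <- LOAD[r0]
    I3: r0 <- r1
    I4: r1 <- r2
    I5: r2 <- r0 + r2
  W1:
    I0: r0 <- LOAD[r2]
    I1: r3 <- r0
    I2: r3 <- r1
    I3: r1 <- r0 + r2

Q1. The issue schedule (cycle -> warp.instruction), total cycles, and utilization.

cycle 0: W0.I0
cycle 1: W1.I0
cycle 2: W0.I1
cycle 3: W0.I2
cycle 4: idle
cycle 5: idle
cycle 6: idle
cycle 7: idle
cycle 8: idle
cycle 9: W1.I1
cycle 10: W0.I3
cycle 11: W1.I2
cycle 12: W0.I4
cycle 13: W1.I3
cycle 14: W0.I5

Answer: 15 cycles, utilization 2/3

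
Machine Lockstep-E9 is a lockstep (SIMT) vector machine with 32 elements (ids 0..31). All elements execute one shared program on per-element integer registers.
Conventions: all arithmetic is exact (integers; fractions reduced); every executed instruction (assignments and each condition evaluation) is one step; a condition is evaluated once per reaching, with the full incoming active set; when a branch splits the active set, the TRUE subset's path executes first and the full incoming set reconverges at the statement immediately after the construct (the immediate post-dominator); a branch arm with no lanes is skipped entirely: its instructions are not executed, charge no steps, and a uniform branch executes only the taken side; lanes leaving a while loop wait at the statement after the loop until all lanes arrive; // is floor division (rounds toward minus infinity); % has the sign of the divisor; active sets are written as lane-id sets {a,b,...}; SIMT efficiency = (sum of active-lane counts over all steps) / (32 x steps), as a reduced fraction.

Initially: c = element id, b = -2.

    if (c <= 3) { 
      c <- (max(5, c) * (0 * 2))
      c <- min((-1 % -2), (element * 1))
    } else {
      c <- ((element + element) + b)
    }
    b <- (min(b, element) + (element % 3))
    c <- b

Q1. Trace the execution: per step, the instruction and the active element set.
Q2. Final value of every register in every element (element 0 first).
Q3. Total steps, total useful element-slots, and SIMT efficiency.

step 0: eval (c <= 3)                {0,1,2,3,4,5,6,7,8,9,10,11,12,13,14,15,16,17,18,19,20,21,22,23,24,25,26,27,28,29,30,31}
step 1: c <- (max(5, c) * (0 * 2))   {0,1,2,3}
step 2: c <- min((-1 % -2), (element * 1)) {0,1,2,3}
step 3: c <- ((element + element) + b) {4,5,6,7,8,9,10,11,12,13,14,15,16,17,18,19,20,21,22,23,24,25,26,27,28,29,30,31}
step 4: b <- (min(b, element) + (element % 3)) {0,1,2,3,4,5,6,7,8,9,10,11,12,13,14,15,16,17,18,19,20,21,22,23,24,25,26,27,28,29,30,31}
step 5: c <- b                       {0,1,2,3,4,5,6,7,8,9,10,11,12,13,14,15,16,17,18,19,20,21,22,23,24,25,26,27,28,29,30,31}

Answer: 6 steps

c: -2,-1,0,-2,-1,0,-2,-1,0,-2,-1,0,-2,-1,0,-2,-1,0,-2,-1,0,-2,-1,0,-2,-1,0,-2,-1,0,-2,-1
b: -2,-1,0,-2,-1,0,-2,-1,0,-2,-1,0,-2,-1,0,-2,-1,0,-2,-1,0,-2,-1,0,-2,-1,0,-2,-1,0,-2,-1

steps = 6; useful = 132; efficiency = 132/192 = 11/16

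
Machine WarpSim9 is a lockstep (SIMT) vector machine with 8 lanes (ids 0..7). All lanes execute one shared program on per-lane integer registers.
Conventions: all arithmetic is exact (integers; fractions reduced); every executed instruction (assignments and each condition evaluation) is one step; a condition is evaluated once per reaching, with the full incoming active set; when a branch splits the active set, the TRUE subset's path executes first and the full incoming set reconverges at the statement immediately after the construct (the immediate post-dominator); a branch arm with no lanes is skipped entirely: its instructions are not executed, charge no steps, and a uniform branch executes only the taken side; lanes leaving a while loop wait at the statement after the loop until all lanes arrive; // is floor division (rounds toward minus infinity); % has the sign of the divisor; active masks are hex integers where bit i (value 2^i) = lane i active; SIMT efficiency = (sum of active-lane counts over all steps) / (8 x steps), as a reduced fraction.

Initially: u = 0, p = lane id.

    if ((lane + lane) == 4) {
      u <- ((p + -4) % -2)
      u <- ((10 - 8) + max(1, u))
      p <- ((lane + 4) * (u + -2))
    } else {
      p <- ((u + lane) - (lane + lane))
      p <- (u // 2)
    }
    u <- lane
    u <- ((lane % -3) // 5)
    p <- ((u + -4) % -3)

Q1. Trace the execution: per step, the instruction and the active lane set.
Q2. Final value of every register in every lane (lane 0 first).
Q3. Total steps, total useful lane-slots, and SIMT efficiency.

step 0: eval ((lane + lane) == 4)    0xff
step 1: u <- ((p + -4) % -2)         0x04
step 2: u <- ((10 - 8) + max(1, u))  0x04
step 3: p <- ((lane + 4) * (u + -2)) 0x04
step 4: p <- ((u + lane) - (lane + lane)) 0xfb
step 5: p <- (u // 2)                0xfb
step 6: u <- lane                    0xff
step 7: u <- ((lane % -3) // 5)      0xff
step 8: p <- ((u + -4) % -3)         0xff

Answer: 9 steps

u: 0,-1,-1,0,-1,-1,0,-1
p: -1,-2,-2,-1,-2,-2,-1,-2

steps = 9; useful = 49; efficiency = 49/72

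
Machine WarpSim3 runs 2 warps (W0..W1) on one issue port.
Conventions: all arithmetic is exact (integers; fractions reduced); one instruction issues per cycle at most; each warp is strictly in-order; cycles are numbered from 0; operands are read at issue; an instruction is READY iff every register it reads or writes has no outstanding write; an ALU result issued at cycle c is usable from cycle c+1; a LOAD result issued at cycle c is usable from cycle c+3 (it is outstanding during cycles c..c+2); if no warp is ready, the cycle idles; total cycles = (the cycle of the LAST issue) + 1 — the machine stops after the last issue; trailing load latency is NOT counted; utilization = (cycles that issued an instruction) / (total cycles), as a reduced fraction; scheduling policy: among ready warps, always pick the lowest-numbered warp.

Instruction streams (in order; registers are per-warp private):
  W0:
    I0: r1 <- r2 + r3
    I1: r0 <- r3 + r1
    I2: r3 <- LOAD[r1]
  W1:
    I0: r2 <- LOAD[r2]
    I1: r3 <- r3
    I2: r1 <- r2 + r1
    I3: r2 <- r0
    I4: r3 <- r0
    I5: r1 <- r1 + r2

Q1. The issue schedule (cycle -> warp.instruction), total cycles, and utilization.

cycle 0: W0.I0
cycle 1: W0.I1
cycle 2: W0.I2
cycle 3: W1.I0
cycle 4: W1.I1
cycle 5: idle
cycle 6: W1.I2
cycle 7: W1.I3
cycle 8: W1.I4
cycle 9: W1.I5

Answer: 10 cycles, utilization 9/10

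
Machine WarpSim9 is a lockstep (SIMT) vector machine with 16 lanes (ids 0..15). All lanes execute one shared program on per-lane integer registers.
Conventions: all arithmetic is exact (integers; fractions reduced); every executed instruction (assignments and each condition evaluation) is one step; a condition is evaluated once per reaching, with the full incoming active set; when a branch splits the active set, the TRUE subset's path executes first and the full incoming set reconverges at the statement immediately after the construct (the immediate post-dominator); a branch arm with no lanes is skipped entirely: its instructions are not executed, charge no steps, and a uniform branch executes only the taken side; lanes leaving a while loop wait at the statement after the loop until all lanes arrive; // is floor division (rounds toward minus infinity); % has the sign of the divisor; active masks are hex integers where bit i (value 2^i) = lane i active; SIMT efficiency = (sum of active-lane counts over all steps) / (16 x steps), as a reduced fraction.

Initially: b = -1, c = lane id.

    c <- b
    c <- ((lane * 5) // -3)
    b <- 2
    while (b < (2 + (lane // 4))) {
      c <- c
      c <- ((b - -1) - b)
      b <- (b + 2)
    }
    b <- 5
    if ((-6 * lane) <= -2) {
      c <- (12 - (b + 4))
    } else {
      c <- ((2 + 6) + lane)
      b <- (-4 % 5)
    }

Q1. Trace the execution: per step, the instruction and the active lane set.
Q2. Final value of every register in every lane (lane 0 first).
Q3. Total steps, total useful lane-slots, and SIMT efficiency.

step 0: c <- b                       0xffff
step 1: c <- ((lane * 5) // -3)      0xffff
step 2: b <- 2                       0xffff
step 3: eval (b < (2 + (lane // 4))) 0xffff
step 4: c <- c                       0xfff0
step 5: c <- ((b - -1) - b)          0xfff0
step 6: b <- (b + 2)                 0xfff0
step 7: eval (b < (2 + (lane // 4))) 0xfff0
step 8: c <- c                       0xf000
step 9: c <- ((b - -1) - b)          0xf000
step 10: b <- (b + 2)                 0xf000
step 11: eval (b < (2 + (lane // 4))) 0xf000
step 12: b <- 5                       0xffff
step 13: eval ((-6 * lane) <= -2)     0xffff
step 14: c <- (12 - (b + 4))          0xfffe
step 15: c <- ((2 + 6) + lane)        0x0001
step 16: b <- (-4 % 5)                0x0001

Answer: 17 steps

b: 1,5,5,5,5,5,5,5,5,5,5,5,5,5,5,5
c: 8,3,3,3,3,3,3,3,3,3,3,3,3,3,3,3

steps = 17; useful = 177; efficiency = 177/272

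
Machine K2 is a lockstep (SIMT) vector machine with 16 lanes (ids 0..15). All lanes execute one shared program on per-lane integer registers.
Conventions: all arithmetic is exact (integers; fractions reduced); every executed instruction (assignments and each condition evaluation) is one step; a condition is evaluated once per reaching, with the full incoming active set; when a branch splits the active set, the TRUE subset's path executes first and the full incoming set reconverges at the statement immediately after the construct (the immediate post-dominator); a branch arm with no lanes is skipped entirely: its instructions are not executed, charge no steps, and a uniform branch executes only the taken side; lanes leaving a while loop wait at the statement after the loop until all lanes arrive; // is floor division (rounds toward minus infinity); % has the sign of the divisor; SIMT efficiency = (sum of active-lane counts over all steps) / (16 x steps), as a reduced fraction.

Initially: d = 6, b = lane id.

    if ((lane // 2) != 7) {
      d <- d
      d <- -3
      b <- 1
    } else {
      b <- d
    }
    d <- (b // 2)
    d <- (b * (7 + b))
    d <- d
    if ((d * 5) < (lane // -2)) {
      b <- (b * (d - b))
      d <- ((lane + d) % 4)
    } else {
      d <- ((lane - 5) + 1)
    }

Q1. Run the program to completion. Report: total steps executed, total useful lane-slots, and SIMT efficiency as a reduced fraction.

Answer: 10 steps, 140 useful, 7/8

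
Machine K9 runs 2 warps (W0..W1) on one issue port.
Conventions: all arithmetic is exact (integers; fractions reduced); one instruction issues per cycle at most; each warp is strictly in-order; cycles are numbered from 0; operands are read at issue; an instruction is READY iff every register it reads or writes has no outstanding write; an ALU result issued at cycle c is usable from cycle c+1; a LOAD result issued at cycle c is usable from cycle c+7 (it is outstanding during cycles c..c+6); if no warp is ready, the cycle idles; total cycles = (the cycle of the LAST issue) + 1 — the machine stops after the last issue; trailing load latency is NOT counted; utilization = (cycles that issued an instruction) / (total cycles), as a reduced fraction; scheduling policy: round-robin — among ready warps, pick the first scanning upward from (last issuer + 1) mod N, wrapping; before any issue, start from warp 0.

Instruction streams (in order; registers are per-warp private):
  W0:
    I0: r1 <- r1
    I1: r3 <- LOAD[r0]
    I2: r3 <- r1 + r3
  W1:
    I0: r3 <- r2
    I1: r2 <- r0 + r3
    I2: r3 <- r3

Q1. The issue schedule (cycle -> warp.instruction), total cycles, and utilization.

cycle 0: W0.I0
cycle 1: W1.I0
cycle 2: W0.I1
cycle 3: W1.I1
cycle 4: W1.I2
cycle 5: idle
cycle 6: idle
cycle 7: idle
cycle 8: idle
cycle 9: W0.I2

Answer: 10 cycles, utilization 3/5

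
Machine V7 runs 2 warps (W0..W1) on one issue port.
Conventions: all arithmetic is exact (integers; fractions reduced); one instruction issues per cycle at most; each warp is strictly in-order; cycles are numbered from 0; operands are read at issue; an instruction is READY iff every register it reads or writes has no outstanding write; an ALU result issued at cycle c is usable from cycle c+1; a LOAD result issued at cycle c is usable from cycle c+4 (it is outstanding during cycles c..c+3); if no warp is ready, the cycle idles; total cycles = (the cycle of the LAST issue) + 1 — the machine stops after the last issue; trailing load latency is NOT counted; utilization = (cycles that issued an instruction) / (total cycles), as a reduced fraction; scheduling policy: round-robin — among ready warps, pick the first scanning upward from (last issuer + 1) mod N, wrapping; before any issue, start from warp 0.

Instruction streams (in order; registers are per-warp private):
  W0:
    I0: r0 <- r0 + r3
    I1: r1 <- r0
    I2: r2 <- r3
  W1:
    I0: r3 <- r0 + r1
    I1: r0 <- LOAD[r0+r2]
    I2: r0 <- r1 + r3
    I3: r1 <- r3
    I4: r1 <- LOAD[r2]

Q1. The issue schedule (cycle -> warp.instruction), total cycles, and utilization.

cycle 0: W0.I0
cycle 1: W1.I0
cycle 2: W0.I1
cycle 3: W1.I1
cycle 4: W0.I2
cycle 5: idle
cycle 6: idle
cycle 7: W1.I2
cycle 8: W1.I3
cycle 9: W1.I4

Answer: 10 cycles, utilization 4/5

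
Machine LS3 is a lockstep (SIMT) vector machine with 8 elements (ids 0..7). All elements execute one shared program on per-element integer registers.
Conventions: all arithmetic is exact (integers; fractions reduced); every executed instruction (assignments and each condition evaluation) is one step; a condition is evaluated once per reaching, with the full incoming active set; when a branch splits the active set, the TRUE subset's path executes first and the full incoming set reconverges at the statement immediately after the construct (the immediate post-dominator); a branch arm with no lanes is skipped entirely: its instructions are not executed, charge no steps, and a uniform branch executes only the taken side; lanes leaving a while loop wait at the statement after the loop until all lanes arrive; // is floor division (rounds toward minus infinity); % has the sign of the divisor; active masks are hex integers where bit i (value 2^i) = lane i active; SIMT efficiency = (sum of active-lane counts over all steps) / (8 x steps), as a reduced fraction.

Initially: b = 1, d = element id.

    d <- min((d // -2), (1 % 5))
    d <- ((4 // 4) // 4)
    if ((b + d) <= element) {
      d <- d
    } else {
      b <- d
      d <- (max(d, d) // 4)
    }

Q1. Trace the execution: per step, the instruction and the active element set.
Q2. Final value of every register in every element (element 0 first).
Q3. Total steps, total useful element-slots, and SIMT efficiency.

step 0: d <- min((d // -2), (1 % 5)) 0xff
step 1: d <- ((4 // 4) // 4)         0xff
step 2: eval ((b + d) <= element)    0xff
step 3: d <- d                       0xfe
step 4: b <- d                       0x01
step 5: d <- (max(d, d) // 4)        0x01

Answer: 6 steps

b: 0,1,1,1,1,1,1,1
d: 0,0,0,0,0,0,0,0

steps = 6; useful = 33; efficiency = 33/48 = 11/16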